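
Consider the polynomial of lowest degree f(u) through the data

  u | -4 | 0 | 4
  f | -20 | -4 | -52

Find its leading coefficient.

Build the Lagrange basis polynomials:
L_0(u) = u(u - 4) / [32] = (1/32)u^2 - (1/8)u
L_1(u) = (u + 4)(u - 4) / [-16] = -(1/16)u^2 + 1
L_2(u) = (u + 4)u / [32] = (1/32)u^2 + (1/8)u
f(u) = (-20)·L_0 + (-4)·L_1 + (-52)·L_2
Only the coefficient of u^2 is needed; take it from each L_i and combine:
(-20)·(1/32) + (-4)·(-1/16) + (-52)·(1/32) = -2

-2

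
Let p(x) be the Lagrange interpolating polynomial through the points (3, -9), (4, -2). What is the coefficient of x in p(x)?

L_0(x) = (x - 4) / [-1] = -x + 4
L_1(x) = (x - 3) / [1] = x - 3
p(x) = (-9)·L_0 + (-2)·L_1
Only the coefficient of x is needed; take it from each L_i and combine:
(-9)·(-1) + (-2)·(1) = 7

7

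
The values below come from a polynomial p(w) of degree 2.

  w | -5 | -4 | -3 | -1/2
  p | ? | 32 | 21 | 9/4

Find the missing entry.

The 3 known values determine p uniquely (degree ≤ 2).
L_0(-5) = (-2)·(-9/2)/[(-1)·(-7/2)] = 18/7
L_1(-5) = (-1)·(-9/2)/[(1)·(-5/2)] = -9/5
L_2(-5) = (-1)·(-2)/[(7/2)·(5/2)] = 8/35
Sum: 32·(18/7) + 21·(-9/5) + 9/4·(8/35) = 45

45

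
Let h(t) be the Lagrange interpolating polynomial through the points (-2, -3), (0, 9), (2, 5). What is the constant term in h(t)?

9

L_0(t) = t(t - 2) / [8] = (1/8)t^2 - (1/4)t
L_1(t) = (t + 2)(t - 2) / [-4] = -(1/4)t^2 + 1
L_2(t) = (t + 2)t / [8] = (1/8)t^2 + (1/4)t
h(t) = (-3)·L_0 + 9·L_1 + 5·L_2
Only the constant term is needed; take it from each L_i and combine:
(-3)·(0) + 9·(1) + 5·(0) = 9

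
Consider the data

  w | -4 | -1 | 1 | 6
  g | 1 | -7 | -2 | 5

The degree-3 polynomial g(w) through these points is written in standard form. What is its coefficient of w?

L_0(w) = (w + 1)(w - 1)(w - 6) / [-150] = -(1/150)w^3 + (1/25)w^2 + (1/150)w - 1/25
L_1(w) = (w + 4)(w - 1)(w - 6) / [42] = (1/42)w^3 - (1/14)w^2 - (11/21)w + 4/7
L_2(w) = (w + 4)(w + 1)(w - 6) / [-50] = -(1/50)w^3 + (1/50)w^2 + (13/25)w + 12/25
L_3(w) = (w + 4)(w + 1)(w - 1) / [350] = (1/350)w^3 + (2/175)w^2 - (1/350)w - 2/175
g(w) = 1·L_0 + (-7)·L_1 + (-2)·L_2 + 5·L_3
Only the coefficient of w is needed; take it from each L_i and combine:
1·(1/150) + (-7)·(-11/21) + (-2)·(13/25) + 5·(-1/350) = 55/21

55/21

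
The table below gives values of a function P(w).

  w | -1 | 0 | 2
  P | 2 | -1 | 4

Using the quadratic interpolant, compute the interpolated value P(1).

Using Newton's divided-difference form:
P[-1,0] = (-1 - 2) / (0 - (-1)) = -3
P[0,2] = (4 - (-1)) / (2 - 0) = 5/2
P[-1,0,2] = (5/2 - (-3)) / (2 - (-1)) = 11/6
P(1) = 2 + (-3)·(2) + (11/6)·(2)·(1) = -1/3

-1/3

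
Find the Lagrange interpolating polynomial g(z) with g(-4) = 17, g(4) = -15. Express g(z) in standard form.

L_0(z) = (z - 4) / [-8] = -(1/8)z + 1/2
L_1(z) = (z + 4) / [8] = (1/8)z + 1/2
g(z) = 17·L_0 + (-15)·L_1
  17·L_0(z) = -(17/8)z + 17/2
  (-15)·L_1(z) = -(15/8)z - 15/2
Adding term by term: -4z + 1

g(z) = -4z + 1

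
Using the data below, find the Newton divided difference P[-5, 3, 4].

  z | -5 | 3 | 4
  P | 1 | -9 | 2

P[-5,3] = (-9 - 1) / (3 - (-5)) = -5/4
P[3,4] = (2 - (-9)) / (4 - 3) = 11
P[-5,3,4] = (11 - (-5/4)) / (4 - (-5)) = 49/36

49/36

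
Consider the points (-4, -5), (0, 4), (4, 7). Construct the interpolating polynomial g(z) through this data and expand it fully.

Newton's divided differences:
g[-4,0] = (4 - (-5)) / (0 - (-4)) = 9/4
g[0,4] = (7 - 4) / (4 - 0) = 3/4
g[-4,0,4] = (3/4 - 9/4) / (4 - (-4)) = -3/16
g(z) = -5 + (9/4)·(z + 4) + (-3/16)·(z + 4)z
Expanding: g(z) = -(3/16)z^2 + (3/2)z + 4

g(z) = -(3/16)z^2 + (3/2)z + 4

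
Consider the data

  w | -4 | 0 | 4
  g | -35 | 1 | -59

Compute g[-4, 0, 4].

g[-4,0] = (1 - (-35)) / (0 - (-4)) = 9
g[0,4] = (-59 - 1) / (4 - 0) = -15
g[-4,0,4] = (-15 - 9) / (4 - (-4)) = -3

-3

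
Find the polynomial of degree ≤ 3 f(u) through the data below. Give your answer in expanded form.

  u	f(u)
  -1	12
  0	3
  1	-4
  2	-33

f(u) = -4u^3 + u^2 - 4u + 3

Build the Lagrange basis polynomials:
L_0(u) = u(u - 1)(u - 2) / [-6] = -(1/6)u^3 + (1/2)u^2 - (1/3)u
L_1(u) = (u + 1)(u - 1)(u - 2) / [2] = (1/2)u^3 - u^2 - (1/2)u + 1
L_2(u) = (u + 1)u(u - 2) / [-2] = -(1/2)u^3 + (1/2)u^2 + u
L_3(u) = (u + 1)u(u - 1) / [6] = (1/6)u^3 - (1/6)u
f(u) = 12·L_0 + 3·L_1 + (-4)·L_2 + (-33)·L_3
  12·L_0(u) = -2u^3 + 6u^2 - 4u
  3·L_1(u) = (3/2)u^3 - 3u^2 - (3/2)u + 3
  (-4)·L_2(u) = 2u^3 - 2u^2 - 4u
  (-33)·L_3(u) = -(11/2)u^3 + (11/2)u
Adding term by term: -4u^3 + u^2 - 4u + 3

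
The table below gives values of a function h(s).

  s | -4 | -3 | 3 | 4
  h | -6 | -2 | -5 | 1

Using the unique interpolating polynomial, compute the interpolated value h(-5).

-101/7

L_0(-5) = (-2)·(-8)·(-9)/[(-1)·(-7)·(-8)] = 18/7
L_1(-5) = (-1)·(-8)·(-9)/[(1)·(-6)·(-7)] = -12/7
L_2(-5) = (-1)·(-2)·(-9)/[(7)·(6)·(-1)] = 3/7
L_3(-5) = (-1)·(-2)·(-8)/[(8)·(7)·(1)] = -2/7
Sum: (-6)·(18/7) + (-2)·(-12/7) + (-5)·(3/7) + 1·(-2/7) = -101/7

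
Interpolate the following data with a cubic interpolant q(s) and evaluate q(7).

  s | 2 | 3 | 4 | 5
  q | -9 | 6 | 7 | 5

36

L_0(7) = (4)·(3)·(2)/[(-1)·(-2)·(-3)] = -4
L_1(7) = (5)·(3)·(2)/[(1)·(-1)·(-2)] = 15
L_2(7) = (5)·(4)·(2)/[(2)·(1)·(-1)] = -20
L_3(7) = (5)·(4)·(3)/[(3)·(2)·(1)] = 10
Sum: (-9)·(-4) + 6·(15) + 7·(-20) + 5·(10) = 36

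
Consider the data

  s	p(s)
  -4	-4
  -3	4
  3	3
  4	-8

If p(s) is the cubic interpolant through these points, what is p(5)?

-160/7

L_0(5) = (8)·(2)·(1)/[(-1)·(-7)·(-8)] = -2/7
L_1(5) = (9)·(2)·(1)/[(1)·(-6)·(-7)] = 3/7
L_2(5) = (9)·(8)·(1)/[(7)·(6)·(-1)] = -12/7
L_3(5) = (9)·(8)·(2)/[(8)·(7)·(1)] = 18/7
Sum: (-4)·(-2/7) + 4·(3/7) + 3·(-12/7) + (-8)·(18/7) = -160/7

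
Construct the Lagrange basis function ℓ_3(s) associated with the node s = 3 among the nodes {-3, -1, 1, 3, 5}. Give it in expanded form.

ℓ_3(s) = (s + 3)(s + 1)(s - 1)(s - 5) / [(6)·(4)·(2)·(-2)]
       = (s^4 - 2s^3 - 16s^2 + 2s + 15) / (-96)

ℓ_3(s) = -(1/96)s^4 + (1/48)s^3 + (1/6)s^2 - (1/48)s - 5/32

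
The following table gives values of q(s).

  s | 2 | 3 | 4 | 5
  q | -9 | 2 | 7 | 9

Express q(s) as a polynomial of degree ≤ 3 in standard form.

Build the Lagrange basis polynomials:
L_0(s) = (s - 3)(s - 4)(s - 5) / [-6] = -(1/6)s^3 + 2s^2 - (47/6)s + 10
L_1(s) = (s - 2)(s - 4)(s - 5) / [2] = (1/2)s^3 - (11/2)s^2 + 19s - 20
L_2(s) = (s - 2)(s - 3)(s - 5) / [-2] = -(1/2)s^3 + 5s^2 - (31/2)s + 15
L_3(s) = (s - 2)(s - 3)(s - 4) / [6] = (1/6)s^3 - (3/2)s^2 + (13/3)s - 4
q(s) = (-9)·L_0 + 2·L_1 + 7·L_2 + 9·L_3
  (-9)·L_0(s) = (3/2)s^3 - 18s^2 + (141/2)s - 90
  2·L_1(s) = s^3 - 11s^2 + 38s - 40
  7·L_2(s) = -(7/2)s^3 + 35s^2 - (217/2)s + 105
  9·L_3(s) = (3/2)s^3 - (27/2)s^2 + 39s - 36
Adding term by term: (1/2)s^3 - (15/2)s^2 + 39s - 61

q(s) = (1/2)s^3 - (15/2)s^2 + 39s - 61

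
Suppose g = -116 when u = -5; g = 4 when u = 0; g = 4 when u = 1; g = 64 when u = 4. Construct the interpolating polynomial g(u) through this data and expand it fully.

g(u) = u^3 - u + 4

Newton's divided differences:
g[-5,0] = (4 - (-116)) / (0 - (-5)) = 24
g[0,1] = (4 - 4) / (1 - 0) = 0
g[1,4] = (64 - 4) / (4 - 1) = 20
g[-5,0,1] = (0 - 24) / (1 - (-5)) = -4
g[0,1,4] = (20 - 0) / (4 - 0) = 5
g[-5,0,1,4] = (5 - (-4)) / (4 - (-5)) = 1
g(u) = -116 + 24·(u + 5) + (-4)·(u + 5)u + 1·(u + 5)u(u - 1)
Expanding: g(u) = u^3 - u + 4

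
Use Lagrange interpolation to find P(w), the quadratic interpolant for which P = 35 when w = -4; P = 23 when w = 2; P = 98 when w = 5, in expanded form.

Build the Lagrange basis polynomials:
L_0(w) = (w - 2)(w - 5) / [54] = (1/54)w^2 - (7/54)w + 5/27
L_1(w) = (w + 4)(w - 5) / [-18] = -(1/18)w^2 + (1/18)w + 10/9
L_2(w) = (w + 4)(w - 2) / [27] = (1/27)w^2 + (2/27)w - 8/27
P(w) = 35·L_0 + 23·L_1 + 98·L_2
  35·L_0(w) = (35/54)w^2 - (245/54)w + 175/27
  23·L_1(w) = -(23/18)w^2 + (23/18)w + 230/9
  98·L_2(w) = (98/27)w^2 + (196/27)w - 784/27
Adding term by term: 3w^2 + 4w + 3

P(w) = 3w^2 + 4w + 3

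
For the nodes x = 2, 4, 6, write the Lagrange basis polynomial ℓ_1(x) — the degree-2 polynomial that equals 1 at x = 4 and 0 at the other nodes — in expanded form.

ℓ_1(x) = (x - 2)(x - 6) / [(2)·(-2)]
       = (x^2 - 8x + 12) / (-4)

ℓ_1(x) = -(1/4)x^2 + 2x - 3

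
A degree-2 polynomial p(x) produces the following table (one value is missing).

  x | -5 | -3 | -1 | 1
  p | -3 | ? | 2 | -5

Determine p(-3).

8/3

The 3 known values determine p uniquely (degree ≤ 2).
Evaluate each Lagrange basis at x = -3:
L_0(-3) = (-2)·(-4)/[(-4)·(-6)] = 1/3
L_1(-3) = (2)·(-4)/[(4)·(-2)] = 1
L_2(-3) = (2)·(-2)/[(6)·(2)] = -1/3
Sum: (-3)·(1/3) + 2·(1) + (-5)·(-1/3) = 8/3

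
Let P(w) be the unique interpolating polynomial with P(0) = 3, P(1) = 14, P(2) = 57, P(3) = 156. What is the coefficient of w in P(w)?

3

Build the Lagrange basis polynomials:
L_0(w) = (w - 1)(w - 2)(w - 3) / [-6] = -(1/6)w^3 + w^2 - (11/6)w + 1
L_1(w) = w(w - 2)(w - 3) / [2] = (1/2)w^3 - (5/2)w^2 + 3w
L_2(w) = w(w - 1)(w - 3) / [-2] = -(1/2)w^3 + 2w^2 - (3/2)w
L_3(w) = w(w - 1)(w - 2) / [6] = (1/6)w^3 - (1/2)w^2 + (1/3)w
P(w) = 3·L_0 + 14·L_1 + 57·L_2 + 156·L_3
Only the coefficient of w is needed; take it from each L_i and combine:
3·(-11/6) + 14·(3) + 57·(-3/2) + 156·(1/3) = 3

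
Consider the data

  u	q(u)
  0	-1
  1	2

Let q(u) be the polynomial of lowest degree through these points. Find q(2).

Evaluate each Lagrange basis at u = 2:
L_0(2) = (1)/[(-1)] = -1
L_1(2) = (2)/[(1)] = 2
Sum: (-1)·(-1) + 2·(2) = 5

5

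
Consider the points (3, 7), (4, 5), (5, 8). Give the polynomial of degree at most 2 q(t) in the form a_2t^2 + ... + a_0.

q(t) = (5/2)t^2 - (39/2)t + 43

Build the Lagrange basis polynomials:
L_0(t) = (t - 4)(t - 5) / [2] = (1/2)t^2 - (9/2)t + 10
L_1(t) = (t - 3)(t - 5) / [-1] = -t^2 + 8t - 15
L_2(t) = (t - 3)(t - 4) / [2] = (1/2)t^2 - (7/2)t + 6
q(t) = 7·L_0 + 5·L_1 + 8·L_2
  7·L_0(t) = (7/2)t^2 - (63/2)t + 70
  5·L_1(t) = -5t^2 + 40t - 75
  8·L_2(t) = 4t^2 - 28t + 48
Adding term by term: (5/2)t^2 - (39/2)t + 43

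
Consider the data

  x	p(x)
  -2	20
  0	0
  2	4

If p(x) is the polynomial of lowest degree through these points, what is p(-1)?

7

Evaluate each Lagrange basis at x = -1:
L_0(-1) = (-1)·(-3)/[(-2)·(-4)] = 3/8
L_1(-1) = (1)·(-3)/[(2)·(-2)] = 3/4
L_2(-1) = (1)·(-1)/[(4)·(2)] = -1/8
Sum: 20·(3/8) + 0 + 4·(-1/8) = 7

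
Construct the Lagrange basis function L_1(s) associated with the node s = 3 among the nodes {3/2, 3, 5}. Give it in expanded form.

L_1(s) = -(1/3)s^2 + (13/6)s - 5/2

L_1(s) = (s - 3/2)(s - 5) / [(3/2)·(-2)]
       = (s^2 - (13/2)s + 15/2) / (-3)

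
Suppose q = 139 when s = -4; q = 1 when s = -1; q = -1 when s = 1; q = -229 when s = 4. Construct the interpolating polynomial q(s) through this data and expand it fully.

q(s) = -3s^3 - 3s^2 + 2s + 3

Build the Lagrange basis polynomials:
L_0(s) = (s + 1)(s - 1)(s - 4) / [-120] = -(1/120)s^3 + (1/30)s^2 + (1/120)s - 1/30
L_1(s) = (s + 4)(s - 1)(s - 4) / [30] = (1/30)s^3 - (1/30)s^2 - (8/15)s + 8/15
L_2(s) = (s + 4)(s + 1)(s - 4) / [-30] = -(1/30)s^3 - (1/30)s^2 + (8/15)s + 8/15
L_3(s) = (s + 4)(s + 1)(s - 1) / [120] = (1/120)s^3 + (1/30)s^2 - (1/120)s - 1/30
q(s) = 139·L_0 + 1·L_1 + (-1)·L_2 + (-229)·L_3
  139·L_0(s) = -(139/120)s^3 + (139/30)s^2 + (139/120)s - 139/30
  1·L_1(s) = (1/30)s^3 - (1/30)s^2 - (8/15)s + 8/15
  (-1)·L_2(s) = (1/30)s^3 + (1/30)s^2 - (8/15)s - 8/15
  (-229)·L_3(s) = -(229/120)s^3 - (229/30)s^2 + (229/120)s + 229/30
Adding term by term: -3s^3 - 3s^2 + 2s + 3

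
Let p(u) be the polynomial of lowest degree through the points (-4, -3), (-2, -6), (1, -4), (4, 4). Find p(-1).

Evaluate each Lagrange basis at u = -1:
L_0(-1) = (1)·(-2)·(-5)/[(-2)·(-5)·(-8)] = -1/8
L_1(-1) = (3)·(-2)·(-5)/[(2)·(-3)·(-6)] = 5/6
L_2(-1) = (3)·(1)·(-5)/[(5)·(3)·(-3)] = 1/3
L_3(-1) = (3)·(1)·(-2)/[(8)·(6)·(3)] = -1/24
Sum: (-3)·(-1/8) + (-6)·(5/6) + (-4)·(1/3) + 4·(-1/24) = -49/8

-49/8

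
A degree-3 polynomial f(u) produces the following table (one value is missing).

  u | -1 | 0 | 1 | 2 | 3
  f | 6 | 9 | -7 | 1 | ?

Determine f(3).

The 4 known values determine f uniquely (degree ≤ 3).
L_0(3) = (3)·(2)·(1)/[(-1)·(-2)·(-3)] = -1
L_1(3) = (4)·(2)·(1)/[(1)·(-1)·(-2)] = 4
L_2(3) = (4)·(3)·(1)/[(2)·(1)·(-1)] = -6
L_3(3) = (4)·(3)·(2)/[(3)·(2)·(1)] = 4
Sum: 6·(-1) + 9·(4) + (-7)·(-6) + 1·(4) = 76

76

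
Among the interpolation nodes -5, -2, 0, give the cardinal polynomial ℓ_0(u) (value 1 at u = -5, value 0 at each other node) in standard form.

ℓ_0(u) = (u + 2)u / [(-3)·(-5)]
       = (u^2 + 2u) / (15)

ℓ_0(u) = (1/15)u^2 + (2/15)u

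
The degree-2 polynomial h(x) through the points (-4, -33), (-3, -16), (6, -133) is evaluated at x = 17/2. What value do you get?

-1007/4

Evaluate each Lagrange basis at x = 17/2:
L_0(17/2) = (23/2)·(5/2)/[(-1)·(-10)] = 23/8
L_1(17/2) = (25/2)·(5/2)/[(1)·(-9)] = -125/36
L_2(17/2) = (25/2)·(23/2)/[(10)·(9)] = 115/72
Sum: (-33)·(23/8) + (-16)·(-125/36) + (-133)·(115/72) = -1007/4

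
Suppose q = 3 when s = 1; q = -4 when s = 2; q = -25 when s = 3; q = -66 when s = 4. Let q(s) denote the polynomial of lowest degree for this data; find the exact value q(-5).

Using Newton's divided-difference form:
q[1,2] = (-4 - 3) / (2 - 1) = -7
q[2,3] = (-25 - (-4)) / (3 - 2) = -21
q[3,4] = (-66 - (-25)) / (4 - 3) = -41
q[1,2,3] = (-21 - (-7)) / (3 - 1) = -7
q[2,3,4] = (-41 - (-21)) / (4 - 2) = -10
q[1,2,3,4] = (-10 - (-7)) / (4 - 1) = -1
q(-5) = 3 + (-7)·(-6) + (-7)·(-6)·(-7) + (-1)·(-6)·(-7)·(-8) = 87

87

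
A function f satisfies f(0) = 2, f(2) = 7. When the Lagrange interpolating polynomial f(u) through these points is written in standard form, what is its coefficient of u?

The leading coefficient equals the top divided difference f[0,2].
f[0,2] = (7 - 2) / (2 - 0) = 5/2

5/2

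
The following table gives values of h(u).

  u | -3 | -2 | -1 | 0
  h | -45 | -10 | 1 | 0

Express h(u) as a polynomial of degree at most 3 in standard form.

Newton's divided differences:
h[-3,-2] = (-10 - (-45)) / (-2 - (-3)) = 35
h[-2,-1] = (1 - (-10)) / (-1 - (-2)) = 11
h[-1,0] = (0 - 1) / (0 - (-1)) = -1
h[-3,-2,-1] = (11 - 35) / (-1 - (-3)) = -12
h[-2,-1,0] = (-1 - 11) / (0 - (-2)) = -6
h[-3,-2,-1,0] = (-6 - (-12)) / (0 - (-3)) = 2
h(u) = -45 + 35·(u + 3) + (-12)·(u + 3)(u + 2) + 2·(u + 3)(u + 2)(u + 1)
Expanding: h(u) = 2u^3 - 3u

h(u) = 2u^3 - 3u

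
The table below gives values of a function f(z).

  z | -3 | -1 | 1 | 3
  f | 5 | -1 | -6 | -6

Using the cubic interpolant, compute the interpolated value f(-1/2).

L_0(-1/2) = (1/2)·(-3/2)·(-7/2)/[(-2)·(-4)·(-6)] = -7/128
L_1(-1/2) = (5/2)·(-3/2)·(-7/2)/[(2)·(-2)·(-4)] = 105/128
L_2(-1/2) = (5/2)·(1/2)·(-7/2)/[(4)·(2)·(-2)] = 35/128
L_3(-1/2) = (5/2)·(1/2)·(-3/2)/[(6)·(4)·(2)] = -5/128
Sum: 5·(-7/128) + (-1)·(105/128) + (-6)·(35/128) + (-6)·(-5/128) = -5/2

-5/2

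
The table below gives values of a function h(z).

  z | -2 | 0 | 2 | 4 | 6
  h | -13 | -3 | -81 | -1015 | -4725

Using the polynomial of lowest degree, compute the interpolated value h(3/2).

Using Newton's divided-difference form:
h[-2,0] = (-3 - (-13)) / (0 - (-2)) = 5
h[0,2] = (-81 - (-3)) / (2 - 0) = -39
h[2,4] = (-1015 - (-81)) / (4 - 2) = -467
h[4,6] = (-4725 - (-1015)) / (6 - 4) = -1855
h[-2,0,2] = (-39 - 5) / (2 - (-2)) = -11
h[0,2,4] = (-467 - (-39)) / (4 - 0) = -107
h[2,4,6] = (-1855 - (-467)) / (6 - 2) = -347
h[-2,0,2,4] = (-107 - (-11)) / (4 - (-2)) = -16
h[0,2,4,6] = (-347 - (-107)) / (6 - 0) = -40
h[-2,0,2,4,6] = (-40 - (-16)) / (6 - (-2)) = -3
h(3/2) = -13 + 5·(7/2) + (-11)·(7/2)·(3/2) + (-16)·(7/2)·(3/2)·(-1/2) + (-3)·(7/2)·(3/2)·(-1/2)·(-5/2) = -495/16

-495/16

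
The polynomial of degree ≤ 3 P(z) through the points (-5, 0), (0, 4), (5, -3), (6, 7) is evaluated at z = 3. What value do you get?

-2236/275

L_0(3) = (3)·(-2)·(-3)/[(-5)·(-10)·(-11)] = -9/275
L_1(3) = (8)·(-2)·(-3)/[(5)·(-5)·(-6)] = 8/25
L_2(3) = (8)·(3)·(-3)/[(10)·(5)·(-1)] = 36/25
L_3(3) = (8)·(3)·(-2)/[(11)·(6)·(1)] = -8/11
Sum: 0 + 4·(8/25) + (-3)·(36/25) + 7·(-8/11) = -2236/275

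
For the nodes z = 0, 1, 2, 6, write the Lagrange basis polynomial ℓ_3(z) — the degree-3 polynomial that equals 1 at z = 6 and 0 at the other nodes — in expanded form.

ℓ_3(z) = (1/120)z^3 - (1/40)z^2 + (1/60)z

ℓ_3(z) = z(z - 1)(z - 2) / [(6)·(5)·(4)]
       = (z^3 - 3z^2 + 2z) / (120)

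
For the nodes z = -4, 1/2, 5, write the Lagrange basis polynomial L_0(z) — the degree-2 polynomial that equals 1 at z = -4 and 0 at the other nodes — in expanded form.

L_0(z) = (z - 1/2)(z - 5) / [(-9/2)·(-9)]
       = (z^2 - (11/2)z + 5/2) / (81/2)

L_0(z) = (2/81)z^2 - (11/81)z + 5/81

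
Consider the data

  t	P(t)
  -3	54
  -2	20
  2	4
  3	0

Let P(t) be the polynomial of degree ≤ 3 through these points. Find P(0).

0

Evaluate each Lagrange basis at t = 0:
L_0(0) = (2)·(-2)·(-3)/[(-1)·(-5)·(-6)] = -2/5
L_1(0) = (3)·(-2)·(-3)/[(1)·(-4)·(-5)] = 9/10
L_2(0) = (3)·(2)·(-3)/[(5)·(4)·(-1)] = 9/10
L_3(0) = (3)·(2)·(-2)/[(6)·(5)·(1)] = -2/5
Sum: 54·(-2/5) + 20·(9/10) + 4·(9/10) + 0 = 0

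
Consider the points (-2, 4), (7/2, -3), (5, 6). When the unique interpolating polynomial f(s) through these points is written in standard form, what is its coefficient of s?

-218/77

Build the Lagrange basis polynomials:
L_0(s) = (s - 7/2)(s - 5) / [77/2] = (2/77)s^2 - (17/77)s + 5/11
L_1(s) = (s + 2)(s - 5) / [-33/4] = -(4/33)s^2 + (4/11)s + 40/33
L_2(s) = (s + 2)(s - 7/2) / [21/2] = (2/21)s^2 - (1/7)s - 2/3
f(s) = 4·L_0 + (-3)·L_1 + 6·L_2
Only the coefficient of s is needed; take it from each L_i and combine:
4·(-17/77) + (-3)·(4/11) + 6·(-1/7) = -218/77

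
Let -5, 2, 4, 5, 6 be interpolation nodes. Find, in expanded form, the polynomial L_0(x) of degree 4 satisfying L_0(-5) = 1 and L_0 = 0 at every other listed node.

L_0(x) = (1/6930)x^4 - (17/6930)x^3 + (52/3465)x^2 - (134/3465)x + 8/231

L_0(x) = (x - 2)(x - 4)(x - 5)(x - 6) / [(-7)·(-9)·(-10)·(-11)]
       = (x^4 - 17x^3 + 104x^2 - 268x + 240) / (6930)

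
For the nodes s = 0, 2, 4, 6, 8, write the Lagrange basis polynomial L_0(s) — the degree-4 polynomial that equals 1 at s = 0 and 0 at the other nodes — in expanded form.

L_0(s) = (1/384)s^4 - (5/96)s^3 + (35/96)s^2 - (25/24)s + 1

L_0(s) = (s - 2)(s - 4)(s - 6)(s - 8) / [(-2)·(-4)·(-6)·(-8)]
       = (s^4 - 20s^3 + 140s^2 - 400s + 384) / (384)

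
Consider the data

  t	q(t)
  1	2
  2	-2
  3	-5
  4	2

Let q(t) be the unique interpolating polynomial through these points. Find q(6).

82

Evaluate each Lagrange basis at t = 6:
L_0(6) = (4)·(3)·(2)/[(-1)·(-2)·(-3)] = -4
L_1(6) = (5)·(3)·(2)/[(1)·(-1)·(-2)] = 15
L_2(6) = (5)·(4)·(2)/[(2)·(1)·(-1)] = -20
L_3(6) = (5)·(4)·(3)/[(3)·(2)·(1)] = 10
Sum: 2·(-4) + (-2)·(15) + (-5)·(-20) + 2·(10) = 82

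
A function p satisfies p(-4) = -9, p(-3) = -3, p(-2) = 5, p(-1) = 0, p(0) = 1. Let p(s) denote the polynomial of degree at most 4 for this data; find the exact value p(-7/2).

-545/64

Evaluate each Lagrange basis at s = -7/2:
L_0(-7/2) = (-1/2)·(-3/2)·(-5/2)·(-7/2)/[(-1)·(-2)·(-3)·(-4)] = 35/128
L_1(-7/2) = (1/2)·(-3/2)·(-5/2)·(-7/2)/[(1)·(-1)·(-2)·(-3)] = 35/32
L_2(-7/2) = (1/2)·(-1/2)·(-5/2)·(-7/2)/[(2)·(1)·(-1)·(-2)] = -35/64
L_3(-7/2) = (1/2)·(-1/2)·(-3/2)·(-7/2)/[(3)·(2)·(1)·(-1)] = 7/32
L_4(-7/2) = (1/2)·(-1/2)·(-3/2)·(-5/2)/[(4)·(3)·(2)·(1)] = -5/128
Sum: (-9)·(35/128) + (-3)·(35/32) + 5·(-35/64) + 0 + 1·(-5/128) = -545/64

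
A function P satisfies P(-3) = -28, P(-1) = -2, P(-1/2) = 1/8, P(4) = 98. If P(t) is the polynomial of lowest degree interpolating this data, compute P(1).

Evaluate each Lagrange basis at t = 1:
L_0(1) = (2)·(3/2)·(-3)/[(-2)·(-5/2)·(-7)] = 9/35
L_1(1) = (4)·(3/2)·(-3)/[(2)·(-1/2)·(-5)] = -18/5
L_2(1) = (4)·(2)·(-3)/[(5/2)·(1/2)·(-9/2)] = 64/15
L_3(1) = (4)·(2)·(3/2)/[(7)·(5)·(9/2)] = 8/105
Sum: (-28)·(9/35) + (-2)·(-18/5) + 1/8·(64/15) + 98·(8/105) = 8

8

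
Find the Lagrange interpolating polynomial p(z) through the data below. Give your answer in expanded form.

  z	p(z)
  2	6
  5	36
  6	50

p(z) = z^2 + 3z - 4

Build the Lagrange basis polynomials:
L_0(z) = (z - 5)(z - 6) / [12] = (1/12)z^2 - (11/12)z + 5/2
L_1(z) = (z - 2)(z - 6) / [-3] = -(1/3)z^2 + (8/3)z - 4
L_2(z) = (z - 2)(z - 5) / [4] = (1/4)z^2 - (7/4)z + 5/2
p(z) = 6·L_0 + 36·L_1 + 50·L_2
  6·L_0(z) = (1/2)z^2 - (11/2)z + 15
  36·L_1(z) = -12z^2 + 96z - 144
  50·L_2(z) = (25/2)z^2 - (175/2)z + 125
Adding term by term: z^2 + 3z - 4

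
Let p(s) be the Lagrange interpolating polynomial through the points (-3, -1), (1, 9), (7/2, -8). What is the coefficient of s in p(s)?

Build the Lagrange basis polynomials:
L_0(s) = (s - 1)(s - 7/2) / [26] = (1/26)s^2 - (9/52)s + 7/52
L_1(s) = (s + 3)(s - 7/2) / [-10] = -(1/10)s^2 + (1/20)s + 21/20
L_2(s) = (s + 3)(s - 1) / [65/4] = (4/65)s^2 + (8/65)s - 12/65
p(s) = (-1)·L_0 + 9·L_1 + (-8)·L_2
Only the coefficient of s is needed; take it from each L_i and combine:
(-1)·(-9/52) + 9·(1/20) + (-8)·(8/65) = -47/130

-47/130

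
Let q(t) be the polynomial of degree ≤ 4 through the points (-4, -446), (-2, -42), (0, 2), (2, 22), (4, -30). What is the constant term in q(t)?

2

L_0(t) = (t + 2)t(t - 2)(t - 4) / [384] = (1/384)t^4 - (1/96)t^3 - (1/96)t^2 + (1/24)t
L_1(t) = (t + 4)t(t - 2)(t - 4) / [-96] = -(1/96)t^4 + (1/48)t^3 + (1/6)t^2 - (1/3)t
L_2(t) = (t + 4)(t + 2)(t - 2)(t - 4) / [64] = (1/64)t^4 - (5/16)t^2 + 1
L_3(t) = (t + 4)(t + 2)t(t - 4) / [-96] = -(1/96)t^4 - (1/48)t^3 + (1/6)t^2 + (1/3)t
L_4(t) = (t + 4)(t + 2)t(t - 2) / [384] = (1/384)t^4 + (1/96)t^3 - (1/96)t^2 - (1/24)t
q(t) = (-446)·L_0 + (-42)·L_1 + 2·L_2 + 22·L_3 + (-30)·L_4
Only the constant term is needed; take it from each L_i and combine:
(-446)·(0) + (-42)·(0) + 2·(1) + 22·(0) + (-30)·(0) = 2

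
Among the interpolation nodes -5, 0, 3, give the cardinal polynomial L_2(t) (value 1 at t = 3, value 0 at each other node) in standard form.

L_2(t) = (1/24)t^2 + (5/24)t

L_2(t) = (t + 5)t / [(8)·(3)]
       = (t^2 + 5t) / (24)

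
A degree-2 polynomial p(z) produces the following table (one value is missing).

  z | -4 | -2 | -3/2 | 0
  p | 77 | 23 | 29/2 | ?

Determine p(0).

The 3 known values determine p uniquely (degree ≤ 2).
Evaluate each Lagrange basis at z = 0:
L_0(0) = (2)·(3/2)/[(-2)·(-5/2)] = 3/5
L_1(0) = (4)·(3/2)/[(2)·(-1/2)] = -6
L_2(0) = (4)·(2)/[(5/2)·(1/2)] = 32/5
Sum: 77·(3/5) + 23·(-6) + 29/2·(32/5) = 1

1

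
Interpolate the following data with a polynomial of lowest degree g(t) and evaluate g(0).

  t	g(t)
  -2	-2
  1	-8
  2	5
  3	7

L_0(0) = (-1)·(-2)·(-3)/[(-3)·(-4)·(-5)] = 1/10
L_1(0) = (2)·(-2)·(-3)/[(3)·(-1)·(-2)] = 2
L_2(0) = (2)·(-1)·(-3)/[(4)·(1)·(-1)] = -3/2
L_3(0) = (2)·(-1)·(-2)/[(5)·(2)·(1)] = 2/5
Sum: (-2)·(1/10) + (-8)·(2) + 5·(-3/2) + 7·(2/5) = -209/10

-209/10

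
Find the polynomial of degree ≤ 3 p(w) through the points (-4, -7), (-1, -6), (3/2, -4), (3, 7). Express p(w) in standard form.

p(w) = (73/330)w^3 + (189/220)w^2 - (1/60)w - 366/55

L_0(w) = (w + 1)(w - 3/2)(w - 3) / [-231/2] = -(2/231)w^3 + (1/33)w^2 - 3/77
L_1(w) = (w + 4)(w - 3/2)(w - 3) / [30] = (1/30)w^3 - (1/60)w^2 - (9/20)w + 3/5
L_2(w) = (w + 4)(w + 1)(w - 3) / [-165/8] = -(8/165)w^3 - (16/165)w^2 + (8/15)w + 32/55
L_3(w) = (w + 4)(w + 1)(w - 3/2) / [42] = (1/42)w^3 + (1/12)w^2 - (1/12)w - 1/7
p(w) = (-7)·L_0 + (-6)·L_1 + (-4)·L_2 + 7·L_3
  (-7)·L_0(w) = (2/33)w^3 - (7/33)w^2 + 3/11
  (-6)·L_1(w) = -(1/5)w^3 + (1/10)w^2 + (27/10)w - 18/5
  (-4)·L_2(w) = (32/165)w^3 + (64/165)w^2 - (32/15)w - 128/55
  7·L_3(w) = (1/6)w^3 + (7/12)w^2 - (7/12)w - 1
Adding term by term: (73/330)w^3 + (189/220)w^2 - (1/60)w - 366/55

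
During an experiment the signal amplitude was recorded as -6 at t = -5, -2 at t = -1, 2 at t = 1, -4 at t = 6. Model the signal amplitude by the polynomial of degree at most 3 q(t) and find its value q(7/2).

4253/1232

Using Newton's divided-difference form:
q[-5,-1] = (-2 - (-6)) / (-1 - (-5)) = 1
q[-1,1] = (2 - (-2)) / (1 - (-1)) = 2
q[1,6] = (-4 - 2) / (6 - 1) = -6/5
q[-5,-1,1] = (2 - 1) / (1 - (-5)) = 1/6
q[-1,1,6] = (-6/5 - 2) / (6 - (-1)) = -16/35
q[-5,-1,1,6] = (-16/35 - 1/6) / (6 - (-5)) = -131/2310
q(7/2) = -6 + 1·(17/2) + (1/6)·(17/2)·(9/2) + (-131/2310)·(17/2)·(9/2)·(5/2) = 4253/1232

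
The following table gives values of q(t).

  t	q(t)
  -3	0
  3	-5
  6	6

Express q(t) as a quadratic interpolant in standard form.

Newton's divided differences:
q[-3,3] = (-5 - 0) / (3 - (-3)) = -5/6
q[3,6] = (6 - (-5)) / (6 - 3) = 11/3
q[-3,3,6] = (11/3 - (-5/6)) / (6 - (-3)) = 1/2
q(t) = (-5/6)·(t + 3) + (1/2)·(t + 3)(t - 3)
Expanding: q(t) = (1/2)t^2 - (5/6)t - 7

q(t) = (1/2)t^2 - (5/6)t - 7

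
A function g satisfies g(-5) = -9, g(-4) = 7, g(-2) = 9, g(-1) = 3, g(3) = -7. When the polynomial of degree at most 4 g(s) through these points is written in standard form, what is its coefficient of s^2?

L_0(s) = (s + 4)(s + 2)(s + 1)(s - 3) / [96] = (1/96)s^4 + (1/24)s^3 - (7/96)s^2 - (17/48)s - 1/4
L_1(s) = (s + 5)(s + 2)(s + 1)(s - 3) / [-42] = -(1/42)s^4 - (5/42)s^3 + (1/6)s^2 + (41/42)s + 5/7
L_2(s) = (s + 5)(s + 4)(s + 1)(s - 3) / [30] = (1/30)s^4 + (7/30)s^3 - (1/30)s^2 - (67/30)s - 2
L_3(s) = (s + 5)(s + 4)(s + 2)(s - 3) / [-48] = -(1/48)s^4 - (1/6)s^3 - (5/48)s^2 + (37/24)s + 5/2
L_4(s) = (s + 5)(s + 4)(s + 2)(s + 1) / [1120] = (1/1120)s^4 + (3/280)s^3 + (7/160)s^2 + (39/560)s + 1/28
g(s) = (-9)·L_0 + 7·L_1 + 9·L_2 + 3·L_3 + (-7)·L_4
Only the coefficient of s^2 is needed; take it from each L_i and combine:
(-9)·(-7/96) + 7·(1/6) + 9·(-1/30) + 3·(-5/48) + (-7)·(7/160) = 217/240

217/240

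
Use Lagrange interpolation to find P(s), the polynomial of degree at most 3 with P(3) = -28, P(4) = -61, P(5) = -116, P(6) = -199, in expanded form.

Build the Lagrange basis polynomials:
L_0(s) = (s - 4)(s - 5)(s - 6) / [-6] = -(1/6)s^3 + (5/2)s^2 - (37/3)s + 20
L_1(s) = (s - 3)(s - 5)(s - 6) / [2] = (1/2)s^3 - 7s^2 + (63/2)s - 45
L_2(s) = (s - 3)(s - 4)(s - 6) / [-2] = -(1/2)s^3 + (13/2)s^2 - 27s + 36
L_3(s) = (s - 3)(s - 4)(s - 5) / [6] = (1/6)s^3 - 2s^2 + (47/6)s - 10
P(s) = (-28)·L_0 + (-61)·L_1 + (-116)·L_2 + (-199)·L_3
  (-28)·L_0(s) = (14/3)s^3 - 70s^2 + (1036/3)s - 560
  (-61)·L_1(s) = -(61/2)s^3 + 427s^2 - (3843/2)s + 2745
  (-116)·L_2(s) = 58s^3 - 754s^2 + 3132s - 4176
  (-199)·L_3(s) = -(199/6)s^3 + 398s^2 - (9353/6)s + 1990
Adding term by term: -s^3 + s^2 - 3s - 1

P(s) = -s^3 + s^2 - 3s - 1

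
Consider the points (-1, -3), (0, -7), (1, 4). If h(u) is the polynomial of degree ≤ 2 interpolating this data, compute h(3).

71

Evaluate each Lagrange basis at u = 3:
L_0(3) = (3)·(2)/[(-1)·(-2)] = 3
L_1(3) = (4)·(2)/[(1)·(-1)] = -8
L_2(3) = (4)·(3)/[(2)·(1)] = 6
Sum: (-3)·(3) + (-7)·(-8) + 4·(6) = 71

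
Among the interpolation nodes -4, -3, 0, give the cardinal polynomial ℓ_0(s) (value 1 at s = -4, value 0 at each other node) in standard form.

ℓ_0(s) = (s + 3)s / [(-1)·(-4)]
       = (s^2 + 3s) / (4)

ℓ_0(s) = (1/4)s^2 + (3/4)s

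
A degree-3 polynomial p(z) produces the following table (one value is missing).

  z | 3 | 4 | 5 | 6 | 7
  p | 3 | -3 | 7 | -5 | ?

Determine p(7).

-77

The 4 known values determine p uniquely (degree ≤ 3).
Evaluate each Lagrange basis at z = 7:
L_0(7) = (3)·(2)·(1)/[(-1)·(-2)·(-3)] = -1
L_1(7) = (4)·(2)·(1)/[(1)·(-1)·(-2)] = 4
L_2(7) = (4)·(3)·(1)/[(2)·(1)·(-1)] = -6
L_3(7) = (4)·(3)·(2)/[(3)·(2)·(1)] = 4
Sum: 3·(-1) + (-3)·(4) + 7·(-6) + (-5)·(4) = -77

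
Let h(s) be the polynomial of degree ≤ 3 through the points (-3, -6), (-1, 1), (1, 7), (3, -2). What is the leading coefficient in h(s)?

-7/24

L_0(s) = (s + 1)(s - 1)(s - 3) / [-48] = -(1/48)s^3 + (1/16)s^2 + (1/48)s - 1/16
L_1(s) = (s + 3)(s - 1)(s - 3) / [16] = (1/16)s^3 - (1/16)s^2 - (9/16)s + 9/16
L_2(s) = (s + 3)(s + 1)(s - 3) / [-16] = -(1/16)s^3 - (1/16)s^2 + (9/16)s + 9/16
L_3(s) = (s + 3)(s + 1)(s - 1) / [48] = (1/48)s^3 + (1/16)s^2 - (1/48)s - 1/16
h(s) = (-6)·L_0 + 1·L_1 + 7·L_2 + (-2)·L_3
Only the coefficient of s^3 is needed; take it from each L_i and combine:
(-6)·(-1/48) + 1·(1/16) + 7·(-1/16) + (-2)·(1/48) = -7/24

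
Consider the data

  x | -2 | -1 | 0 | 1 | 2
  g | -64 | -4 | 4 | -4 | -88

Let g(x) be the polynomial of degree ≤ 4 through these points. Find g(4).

Using Newton's divided-difference form:
g[-2,-1] = (-4 - (-64)) / (-1 - (-2)) = 60
g[-1,0] = (4 - (-4)) / (0 - (-1)) = 8
g[0,1] = (-4 - 4) / (1 - 0) = -8
g[1,2] = (-88 - (-4)) / (2 - 1) = -84
g[-2,-1,0] = (8 - 60) / (0 - (-2)) = -26
g[-1,0,1] = (-8 - 8) / (1 - (-1)) = -8
g[0,1,2] = (-84 - (-8)) / (2 - 0) = -38
g[-2,-1,0,1] = (-8 - (-26)) / (1 - (-2)) = 6
g[-1,0,1,2] = (-38 - (-8)) / (2 - (-1)) = -10
g[-2,-1,0,1,2] = (-10 - 6) / (2 - (-2)) = -4
g(4) = -64 + 60·(6) + (-26)·(6)·(5) + 6·(6)·(5)·(4) + (-4)·(6)·(5)·(4)·(3) = -1204

-1204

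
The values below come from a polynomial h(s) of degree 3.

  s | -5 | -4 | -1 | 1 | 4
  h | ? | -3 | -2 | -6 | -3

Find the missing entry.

-42/5

The 4 known values determine h uniquely (degree ≤ 3).
Evaluate each Lagrange basis at s = -5:
L_0(-5) = (-4)·(-6)·(-9)/[(-3)·(-5)·(-8)] = 9/5
L_1(-5) = (-1)·(-6)·(-9)/[(3)·(-2)·(-5)] = -9/5
L_2(-5) = (-1)·(-4)·(-9)/[(5)·(2)·(-3)] = 6/5
L_3(-5) = (-1)·(-4)·(-6)/[(8)·(5)·(3)] = -1/5
Sum: (-3)·(9/5) + (-2)·(-9/5) + (-6)·(6/5) + (-3)·(-1/5) = -42/5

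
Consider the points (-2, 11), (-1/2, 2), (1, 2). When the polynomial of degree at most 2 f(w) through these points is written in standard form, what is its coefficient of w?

L_0(w) = (w + 1/2)(w - 1) / [9/2] = (2/9)w^2 - (1/9)w - 1/9
L_1(w) = (w + 2)(w - 1) / [-9/4] = -(4/9)w^2 - (4/9)w + 8/9
L_2(w) = (w + 2)(w + 1/2) / [9/2] = (2/9)w^2 + (5/9)w + 2/9
f(w) = 11·L_0 + 2·L_1 + 2·L_2
Only the coefficient of w is needed; take it from each L_i and combine:
11·(-1/9) + 2·(-4/9) + 2·(5/9) = -1

-1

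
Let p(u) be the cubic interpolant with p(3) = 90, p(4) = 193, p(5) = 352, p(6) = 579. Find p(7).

886

L_0(7) = (3)·(2)·(1)/[(-1)·(-2)·(-3)] = -1
L_1(7) = (4)·(2)·(1)/[(1)·(-1)·(-2)] = 4
L_2(7) = (4)·(3)·(1)/[(2)·(1)·(-1)] = -6
L_3(7) = (4)·(3)·(2)/[(3)·(2)·(1)] = 4
Sum: 90·(-1) + 193·(4) + 352·(-6) + 579·(4) = 886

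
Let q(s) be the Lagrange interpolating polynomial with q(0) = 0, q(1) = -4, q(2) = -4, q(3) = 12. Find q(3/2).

L_0(3/2) = (1/2)·(-1/2)·(-3/2)/[(-1)·(-2)·(-3)] = -1/16
L_1(3/2) = (3/2)·(-1/2)·(-3/2)/[(1)·(-1)·(-2)] = 9/16
L_2(3/2) = (3/2)·(1/2)·(-3/2)/[(2)·(1)·(-1)] = 9/16
L_3(3/2) = (3/2)·(1/2)·(-1/2)/[(3)·(2)·(1)] = -1/16
Sum: 0 + (-4)·(9/16) + (-4)·(9/16) + 12·(-1/16) = -21/4

-21/4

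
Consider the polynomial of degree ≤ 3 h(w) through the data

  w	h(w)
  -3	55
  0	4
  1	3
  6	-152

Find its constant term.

L_0(w) = w(w - 1)(w - 6) / [-108] = -(1/108)w^3 + (7/108)w^2 - (1/18)w
L_1(w) = (w + 3)(w - 1)(w - 6) / [18] = (1/18)w^3 - (2/9)w^2 - (5/6)w + 1
L_2(w) = (w + 3)w(w - 6) / [-20] = -(1/20)w^3 + (3/20)w^2 + (9/10)w
L_3(w) = (w + 3)w(w - 1) / [270] = (1/270)w^3 + (1/135)w^2 - (1/90)w
h(w) = 55·L_0 + 4·L_1 + 3·L_2 + (-152)·L_3
Only the constant term is needed; take it from each L_i and combine:
55·(0) + 4·(1) + 3·(0) + (-152)·(0) = 4

4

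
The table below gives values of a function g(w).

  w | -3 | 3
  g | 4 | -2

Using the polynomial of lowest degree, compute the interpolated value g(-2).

Evaluate each Lagrange basis at w = -2:
L_0(-2) = (-5)/[(-6)] = 5/6
L_1(-2) = (1)/[(6)] = 1/6
Sum: 4·(5/6) + (-2)·(1/6) = 3

3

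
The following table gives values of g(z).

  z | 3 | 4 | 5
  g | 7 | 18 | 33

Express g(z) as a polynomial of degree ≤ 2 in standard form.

g(z) = 2z^2 - 3z - 2

Newton's divided differences:
g[3,4] = (18 - 7) / (4 - 3) = 11
g[4,5] = (33 - 18) / (5 - 4) = 15
g[3,4,5] = (15 - 11) / (5 - 3) = 2
g(z) = 7 + 11·(z - 3) + 2·(z - 3)(z - 4)
Expanding: g(z) = 2z^2 - 3z - 2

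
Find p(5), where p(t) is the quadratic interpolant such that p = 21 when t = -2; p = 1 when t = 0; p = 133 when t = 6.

91

Evaluate each Lagrange basis at t = 5:
L_0(5) = (5)·(-1)/[(-2)·(-8)] = -5/16
L_1(5) = (7)·(-1)/[(2)·(-6)] = 7/12
L_2(5) = (7)·(5)/[(8)·(6)] = 35/48
Sum: 21·(-5/16) + 1·(7/12) + 133·(35/48) = 91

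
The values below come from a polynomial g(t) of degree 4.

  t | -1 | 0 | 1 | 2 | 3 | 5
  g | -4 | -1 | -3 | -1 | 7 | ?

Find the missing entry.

14

The 5 known values determine g uniquely (degree ≤ 4).
Evaluate each Lagrange basis at t = 5:
L_0(5) = (5)·(4)·(3)·(2)/[(-1)·(-2)·(-3)·(-4)] = 5
L_1(5) = (6)·(4)·(3)·(2)/[(1)·(-1)·(-2)·(-3)] = -24
L_2(5) = (6)·(5)·(3)·(2)/[(2)·(1)·(-1)·(-2)] = 45
L_3(5) = (6)·(5)·(4)·(2)/[(3)·(2)·(1)·(-1)] = -40
L_4(5) = (6)·(5)·(4)·(3)/[(4)·(3)·(2)·(1)] = 15
Sum: (-4)·(5) + (-1)·(-24) + (-3)·(45) + (-1)·(-40) + 7·(15) = 14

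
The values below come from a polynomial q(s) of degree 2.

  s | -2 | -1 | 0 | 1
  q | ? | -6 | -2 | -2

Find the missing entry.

The 3 known values determine q uniquely (degree ≤ 2).
Evaluate each Lagrange basis at s = -2:
L_0(-2) = (-2)·(-3)/[(-1)·(-2)] = 3
L_1(-2) = (-1)·(-3)/[(1)·(-1)] = -3
L_2(-2) = (-1)·(-2)/[(2)·(1)] = 1
Sum: (-6)·(3) + (-2)·(-3) + (-2)·(1) = -14

-14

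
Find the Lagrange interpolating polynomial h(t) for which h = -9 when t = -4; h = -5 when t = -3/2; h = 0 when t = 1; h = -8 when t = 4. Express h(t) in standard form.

Build the Lagrange basis polynomials:
L_0(t) = (t + 3/2)(t - 1)(t - 4) / [-100] = -(1/100)t^3 + (7/200)t^2 + (7/200)t - 3/50
L_1(t) = (t + 4)(t - 1)(t - 4) / [275/8] = (8/275)t^3 - (8/275)t^2 - (128/275)t + 128/275
L_2(t) = (t + 4)(t + 3/2)(t - 4) / [-75/2] = -(2/75)t^3 - (1/25)t^2 + (32/75)t + 16/25
L_3(t) = (t + 4)(t + 3/2)(t - 1) / [132] = (1/132)t^3 + (3/88)t^2 + (1/264)t - 1/22
h(t) = (-9)·L_0 + (-5)·L_1 + 0·L_2 + (-8)·L_3
  (-9)·L_0(t) = (9/100)t^3 - (63/200)t^2 - (63/200)t + 27/50
  (-5)·L_1(t) = -(8/55)t^3 + (8/55)t^2 + (128/55)t - 128/55
  0·L_2(t) = 0
  (-8)·L_3(t) = -(2/33)t^3 - (3/11)t^2 - (1/33)t + 4/11
Adding term by term: -(383/3300)t^3 - (973/2200)t^2 + (13081/6600)t - 783/550

h(t) = -(383/3300)t^3 - (973/2200)t^2 + (13081/6600)t - 783/550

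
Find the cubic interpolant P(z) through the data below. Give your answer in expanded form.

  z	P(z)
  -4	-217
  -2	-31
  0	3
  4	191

P(z) = 3z^3 - z^2 + 3z + 3

Build the Lagrange basis polynomials:
L_0(z) = (z + 2)z(z - 4) / [-64] = -(1/64)z^3 + (1/32)z^2 + (1/8)z
L_1(z) = (z + 4)z(z - 4) / [24] = (1/24)z^3 - (2/3)z
L_2(z) = (z + 4)(z + 2)(z - 4) / [-32] = -(1/32)z^3 - (1/16)z^2 + (1/2)z + 1
L_3(z) = (z + 4)(z + 2)z / [192] = (1/192)z^3 + (1/32)z^2 + (1/24)z
P(z) = (-217)·L_0 + (-31)·L_1 + 3·L_2 + 191·L_3
  (-217)·L_0(z) = (217/64)z^3 - (217/32)z^2 - (217/8)z
  (-31)·L_1(z) = -(31/24)z^3 + (62/3)z
  3·L_2(z) = -(3/32)z^3 - (3/16)z^2 + (3/2)z + 3
  191·L_3(z) = (191/192)z^3 + (191/32)z^2 + (191/24)z
Adding term by term: 3z^3 - z^2 + 3z + 3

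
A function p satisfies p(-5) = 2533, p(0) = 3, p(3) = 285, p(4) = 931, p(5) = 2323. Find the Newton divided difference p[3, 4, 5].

373

p[3,4] = (931 - 285) / (4 - 3) = 646
p[4,5] = (2323 - 931) / (5 - 4) = 1392
p[3,4,5] = (1392 - 646) / (5 - 3) = 373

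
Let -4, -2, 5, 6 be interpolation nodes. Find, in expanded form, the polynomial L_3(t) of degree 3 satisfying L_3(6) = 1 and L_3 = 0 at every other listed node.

L_3(t) = (1/80)t^3 + (1/80)t^2 - (11/40)t - 1/2

L_3(t) = (t + 4)(t + 2)(t - 5) / [(10)·(8)·(1)]
       = (t^3 + t^2 - 22t - 40) / (80)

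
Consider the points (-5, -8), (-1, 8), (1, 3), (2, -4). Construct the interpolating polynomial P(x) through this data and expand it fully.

P(x) = -(5/84)x^3 - (29/21)x^2 - (205/84)x + 289/42

Newton's divided differences:
P[-5,-1] = (8 - (-8)) / (-1 - (-5)) = 4
P[-1,1] = (3 - 8) / (1 - (-1)) = -5/2
P[1,2] = (-4 - 3) / (2 - 1) = -7
P[-5,-1,1] = (-5/2 - 4) / (1 - (-5)) = -13/12
P[-1,1,2] = (-7 - (-5/2)) / (2 - (-1)) = -3/2
P[-5,-1,1,2] = (-3/2 - (-13/12)) / (2 - (-5)) = -5/84
P(x) = -8 + 4·(x + 5) + (-13/12)·(x + 5)(x + 1) + (-5/84)·(x + 5)(x + 1)(x - 1)
Expanding: P(x) = -(5/84)x^3 - (29/21)x^2 - (205/84)x + 289/42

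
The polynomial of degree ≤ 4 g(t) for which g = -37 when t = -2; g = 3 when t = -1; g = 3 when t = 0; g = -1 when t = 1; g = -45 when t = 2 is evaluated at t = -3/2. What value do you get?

Using Newton's divided-difference form:
g[-2,-1] = (3 - (-37)) / (-1 - (-2)) = 40
g[-1,0] = (3 - 3) / (0 - (-1)) = 0
g[0,1] = (-1 - 3) / (1 - 0) = -4
g[1,2] = (-45 - (-1)) / (2 - 1) = -44
g[-2,-1,0] = (0 - 40) / (0 - (-2)) = -20
g[-1,0,1] = (-4 - 0) / (1 - (-1)) = -2
g[0,1,2] = (-44 - (-4)) / (2 - 0) = -20
g[-2,-1,0,1] = (-2 - (-20)) / (1 - (-2)) = 6
g[-1,0,1,2] = (-20 - (-2)) / (2 - (-1)) = -6
g[-2,-1,0,1,2] = (-6 - 6) / (2 - (-2)) = -3
g(-3/2) = -37 + 40·(1/2) + (-20)·(1/2)·(-1/2) + 6·(1/2)·(-1/2)·(-3/2) + (-3)·(1/2)·(-1/2)·(-3/2)·(-5/2) = -111/16

-111/16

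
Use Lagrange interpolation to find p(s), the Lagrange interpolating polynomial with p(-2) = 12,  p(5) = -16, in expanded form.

p(s) = -4s + 4

Build the Lagrange basis polynomials:
L_0(s) = (s - 5) / [-7] = -(1/7)s + 5/7
L_1(s) = (s + 2) / [7] = (1/7)s + 2/7
p(s) = 12·L_0 + (-16)·L_1
  12·L_0(s) = -(12/7)s + 60/7
  (-16)·L_1(s) = -(16/7)s - 32/7
Adding term by term: -4s + 4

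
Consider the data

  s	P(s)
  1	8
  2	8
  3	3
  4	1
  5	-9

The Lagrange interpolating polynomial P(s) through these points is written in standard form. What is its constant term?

Build the Lagrange basis polynomials:
L_0(s) = (s - 2)(s - 3)(s - 4)(s - 5) / [24] = (1/24)s^4 - (7/12)s^3 + (71/24)s^2 - (77/12)s + 5
L_1(s) = (s - 1)(s - 3)(s - 4)(s - 5) / [-6] = -(1/6)s^4 + (13/6)s^3 - (59/6)s^2 + (107/6)s - 10
L_2(s) = (s - 1)(s - 2)(s - 4)(s - 5) / [4] = (1/4)s^4 - 3s^3 + (49/4)s^2 - (39/2)s + 10
L_3(s) = (s - 1)(s - 2)(s - 3)(s - 5) / [-6] = -(1/6)s^4 + (11/6)s^3 - (41/6)s^2 + (61/6)s - 5
L_4(s) = (s - 1)(s - 2)(s - 3)(s - 4) / [24] = (1/24)s^4 - (5/12)s^3 + (35/24)s^2 - (25/12)s + 1
P(s) = 8·L_0 + 8·L_1 + 3·L_2 + 1·L_3 + (-9)·L_4
Only the constant term is needed; take it from each L_i and combine:
8·(5) + 8·(-10) + 3·(10) + 1·(-5) + (-9)·(1) = -24

-24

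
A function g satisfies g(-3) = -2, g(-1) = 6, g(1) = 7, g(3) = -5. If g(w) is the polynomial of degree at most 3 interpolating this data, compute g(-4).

Using Newton's divided-difference form:
g[-3,-1] = (6 - (-2)) / (-1 - (-3)) = 4
g[-1,1] = (7 - 6) / (1 - (-1)) = 1/2
g[1,3] = (-5 - 7) / (3 - 1) = -6
g[-3,-1,1] = (1/2 - 4) / (1 - (-3)) = -7/8
g[-1,1,3] = (-6 - 1/2) / (3 - (-1)) = -13/8
g[-3,-1,1,3] = (-13/8 - (-7/8)) / (3 - (-3)) = -1/8
g(-4) = -2 + 4·(-1) + (-7/8)·(-1)·(-3) + (-1/8)·(-1)·(-3)·(-5) = -27/4

-27/4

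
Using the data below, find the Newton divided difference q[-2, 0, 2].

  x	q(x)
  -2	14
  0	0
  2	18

4

q[-2,0] = (0 - 14) / (0 - (-2)) = -7
q[0,2] = (18 - 0) / (2 - 0) = 9
q[-2,0,2] = (9 - (-7)) / (2 - (-2)) = 4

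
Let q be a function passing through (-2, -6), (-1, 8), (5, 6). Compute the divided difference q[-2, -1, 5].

q[-2,-1] = (8 - (-6)) / (-1 - (-2)) = 14
q[-1,5] = (6 - 8) / (5 - (-1)) = -1/3
q[-2,-1,5] = (-1/3 - 14) / (5 - (-2)) = -43/21

-43/21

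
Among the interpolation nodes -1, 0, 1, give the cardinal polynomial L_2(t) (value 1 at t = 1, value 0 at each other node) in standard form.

L_2(t) = (t + 1)t / [(2)·(1)]
       = (t^2 + t) / (2)

L_2(t) = (1/2)t^2 + (1/2)t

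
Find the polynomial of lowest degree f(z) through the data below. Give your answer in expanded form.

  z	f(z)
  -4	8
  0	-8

f(z) = -4z - 8

L_0(z) = z / [-4] = -(1/4)z
L_1(z) = (z + 4) / [4] = (1/4)z + 1
f(z) = 8·L_0 + (-8)·L_1
  8·L_0(z) = -2z
  (-8)·L_1(z) = -2z - 8
Adding term by term: -4z - 8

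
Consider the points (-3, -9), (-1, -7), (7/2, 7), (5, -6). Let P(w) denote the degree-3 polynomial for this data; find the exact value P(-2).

-55585/5616

Evaluate each Lagrange basis at w = -2:
L_0(-2) = (-1)·(-11/2)·(-7)/[(-2)·(-13/2)·(-8)] = 77/208
L_1(-2) = (1)·(-11/2)·(-7)/[(2)·(-9/2)·(-6)] = 77/108
L_2(-2) = (1)·(-1)·(-7)/[(13/2)·(9/2)·(-3/2)] = -56/351
L_3(-2) = (1)·(-1)·(-11/2)/[(8)·(6)·(3/2)] = 11/144
Sum: (-9)·(77/208) + (-7)·(77/108) + 7·(-56/351) + (-6)·(11/144) = -55585/5616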